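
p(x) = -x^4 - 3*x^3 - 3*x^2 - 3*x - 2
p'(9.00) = -3702.00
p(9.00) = -9020.00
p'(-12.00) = 5685.00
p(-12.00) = -15950.00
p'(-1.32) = -1.56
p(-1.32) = 0.60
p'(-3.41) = 71.41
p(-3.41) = -42.91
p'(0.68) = -12.50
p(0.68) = -6.58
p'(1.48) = -44.56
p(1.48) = -27.53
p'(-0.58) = -1.77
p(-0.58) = -0.80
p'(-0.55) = -1.76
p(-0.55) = -0.85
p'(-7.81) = 1400.41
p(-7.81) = -2452.94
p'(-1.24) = -1.77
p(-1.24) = 0.46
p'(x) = -4*x^3 - 9*x^2 - 6*x - 3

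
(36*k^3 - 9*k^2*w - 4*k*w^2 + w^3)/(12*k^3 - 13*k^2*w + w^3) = (-12*k^2 - k*w + w^2)/(-4*k^2 + 3*k*w + w^2)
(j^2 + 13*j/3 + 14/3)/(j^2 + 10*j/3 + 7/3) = (j + 2)/(j + 1)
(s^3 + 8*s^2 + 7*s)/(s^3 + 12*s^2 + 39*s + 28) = s/(s + 4)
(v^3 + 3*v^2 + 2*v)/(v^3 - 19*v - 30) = v*(v + 1)/(v^2 - 2*v - 15)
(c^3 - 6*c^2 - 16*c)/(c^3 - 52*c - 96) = c/(c + 6)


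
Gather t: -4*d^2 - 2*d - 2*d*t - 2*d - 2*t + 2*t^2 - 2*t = -4*d^2 - 4*d + 2*t^2 + t*(-2*d - 4)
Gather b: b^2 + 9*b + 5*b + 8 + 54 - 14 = b^2 + 14*b + 48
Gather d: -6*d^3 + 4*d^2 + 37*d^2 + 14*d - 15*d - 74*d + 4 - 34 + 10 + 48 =-6*d^3 + 41*d^2 - 75*d + 28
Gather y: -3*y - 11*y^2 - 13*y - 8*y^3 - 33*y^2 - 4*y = -8*y^3 - 44*y^2 - 20*y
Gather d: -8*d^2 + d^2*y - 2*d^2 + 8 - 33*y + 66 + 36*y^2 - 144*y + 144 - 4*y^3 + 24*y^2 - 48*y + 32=d^2*(y - 10) - 4*y^3 + 60*y^2 - 225*y + 250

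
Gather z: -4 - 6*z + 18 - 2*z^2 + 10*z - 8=-2*z^2 + 4*z + 6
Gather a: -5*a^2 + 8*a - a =-5*a^2 + 7*a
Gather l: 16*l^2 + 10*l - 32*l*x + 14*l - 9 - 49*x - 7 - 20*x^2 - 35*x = 16*l^2 + l*(24 - 32*x) - 20*x^2 - 84*x - 16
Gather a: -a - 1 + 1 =-a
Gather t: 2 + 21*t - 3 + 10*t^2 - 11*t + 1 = 10*t^2 + 10*t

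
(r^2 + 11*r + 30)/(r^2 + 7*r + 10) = (r + 6)/(r + 2)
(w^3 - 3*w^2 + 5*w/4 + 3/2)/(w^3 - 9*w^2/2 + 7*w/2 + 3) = (w - 3/2)/(w - 3)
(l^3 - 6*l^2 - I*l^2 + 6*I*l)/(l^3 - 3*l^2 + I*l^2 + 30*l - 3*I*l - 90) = l*(l^2 - l*(6 + I) + 6*I)/(l^3 + l^2*(-3 + I) + 3*l*(10 - I) - 90)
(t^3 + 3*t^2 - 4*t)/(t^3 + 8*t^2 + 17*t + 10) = t*(t^2 + 3*t - 4)/(t^3 + 8*t^2 + 17*t + 10)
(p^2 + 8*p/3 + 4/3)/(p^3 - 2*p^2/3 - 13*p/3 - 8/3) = (3*p^2 + 8*p + 4)/(3*p^3 - 2*p^2 - 13*p - 8)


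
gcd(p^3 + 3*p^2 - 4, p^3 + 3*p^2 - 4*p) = p - 1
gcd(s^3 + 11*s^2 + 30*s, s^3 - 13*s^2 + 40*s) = s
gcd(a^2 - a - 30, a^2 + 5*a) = a + 5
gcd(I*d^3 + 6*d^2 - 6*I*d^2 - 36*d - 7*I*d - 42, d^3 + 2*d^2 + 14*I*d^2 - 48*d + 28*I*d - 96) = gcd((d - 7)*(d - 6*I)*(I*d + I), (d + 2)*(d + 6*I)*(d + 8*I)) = 1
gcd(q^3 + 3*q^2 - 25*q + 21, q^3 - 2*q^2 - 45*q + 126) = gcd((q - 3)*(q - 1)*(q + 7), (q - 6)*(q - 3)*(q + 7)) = q^2 + 4*q - 21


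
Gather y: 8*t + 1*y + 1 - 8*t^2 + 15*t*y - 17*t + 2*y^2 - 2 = -8*t^2 - 9*t + 2*y^2 + y*(15*t + 1) - 1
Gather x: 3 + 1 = 4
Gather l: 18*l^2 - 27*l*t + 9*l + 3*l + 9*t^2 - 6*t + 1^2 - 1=18*l^2 + l*(12 - 27*t) + 9*t^2 - 6*t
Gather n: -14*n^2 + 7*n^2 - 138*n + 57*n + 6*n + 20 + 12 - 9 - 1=-7*n^2 - 75*n + 22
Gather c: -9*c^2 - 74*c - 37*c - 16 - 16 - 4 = -9*c^2 - 111*c - 36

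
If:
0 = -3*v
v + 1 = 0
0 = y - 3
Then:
No Solution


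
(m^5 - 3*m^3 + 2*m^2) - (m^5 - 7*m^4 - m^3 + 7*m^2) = 7*m^4 - 2*m^3 - 5*m^2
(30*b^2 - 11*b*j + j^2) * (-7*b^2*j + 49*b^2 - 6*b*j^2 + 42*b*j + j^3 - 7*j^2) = -210*b^4*j + 1470*b^4 - 103*b^3*j^2 + 721*b^3*j + 89*b^2*j^3 - 623*b^2*j^2 - 17*b*j^4 + 119*b*j^3 + j^5 - 7*j^4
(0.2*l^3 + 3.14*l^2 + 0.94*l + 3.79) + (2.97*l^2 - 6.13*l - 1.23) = 0.2*l^3 + 6.11*l^2 - 5.19*l + 2.56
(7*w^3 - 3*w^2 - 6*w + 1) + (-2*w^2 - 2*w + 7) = 7*w^3 - 5*w^2 - 8*w + 8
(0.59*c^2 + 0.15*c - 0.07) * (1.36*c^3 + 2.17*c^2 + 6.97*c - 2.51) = 0.8024*c^5 + 1.4843*c^4 + 4.3426*c^3 - 0.5873*c^2 - 0.8644*c + 0.1757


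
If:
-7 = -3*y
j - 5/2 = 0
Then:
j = 5/2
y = 7/3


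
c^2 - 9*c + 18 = (c - 6)*(c - 3)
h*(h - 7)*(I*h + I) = I*h^3 - 6*I*h^2 - 7*I*h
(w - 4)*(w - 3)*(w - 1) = w^3 - 8*w^2 + 19*w - 12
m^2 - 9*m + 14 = (m - 7)*(m - 2)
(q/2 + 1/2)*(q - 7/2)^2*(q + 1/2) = q^4/2 - 11*q^3/4 + 9*q^2/8 + 119*q/16 + 49/16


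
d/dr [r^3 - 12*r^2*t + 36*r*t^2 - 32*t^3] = 3*r^2 - 24*r*t + 36*t^2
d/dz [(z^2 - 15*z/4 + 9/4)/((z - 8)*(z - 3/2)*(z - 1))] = (-8*z^4 + 60*z^3 - 197*z^2 + 186*z - 27)/(2*(4*z^6 - 84*z^5 + 613*z^4 - 1902*z^3 + 2857*z^2 - 2064*z + 576))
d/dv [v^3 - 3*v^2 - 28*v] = 3*v^2 - 6*v - 28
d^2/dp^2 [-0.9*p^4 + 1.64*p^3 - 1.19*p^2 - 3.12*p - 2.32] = -10.8*p^2 + 9.84*p - 2.38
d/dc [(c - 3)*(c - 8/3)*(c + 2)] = 3*c^2 - 22*c/3 - 10/3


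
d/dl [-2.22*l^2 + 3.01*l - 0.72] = 3.01 - 4.44*l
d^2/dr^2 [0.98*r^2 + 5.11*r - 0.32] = 1.96000000000000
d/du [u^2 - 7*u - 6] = 2*u - 7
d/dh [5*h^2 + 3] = 10*h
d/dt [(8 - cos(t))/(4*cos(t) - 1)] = 31*sin(t)/(4*cos(t) - 1)^2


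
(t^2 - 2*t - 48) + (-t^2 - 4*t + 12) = -6*t - 36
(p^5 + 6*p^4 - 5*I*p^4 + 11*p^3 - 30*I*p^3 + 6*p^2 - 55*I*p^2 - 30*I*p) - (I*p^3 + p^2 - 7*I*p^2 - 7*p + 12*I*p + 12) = p^5 + 6*p^4 - 5*I*p^4 + 11*p^3 - 31*I*p^3 + 5*p^2 - 48*I*p^2 + 7*p - 42*I*p - 12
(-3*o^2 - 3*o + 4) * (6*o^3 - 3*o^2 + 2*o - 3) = -18*o^5 - 9*o^4 + 27*o^3 - 9*o^2 + 17*o - 12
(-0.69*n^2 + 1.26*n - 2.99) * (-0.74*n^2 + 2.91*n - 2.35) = 0.5106*n^4 - 2.9403*n^3 + 7.5007*n^2 - 11.6619*n + 7.0265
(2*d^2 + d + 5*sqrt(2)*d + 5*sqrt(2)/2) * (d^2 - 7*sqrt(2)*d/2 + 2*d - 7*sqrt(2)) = 2*d^4 - 2*sqrt(2)*d^3 + 5*d^3 - 33*d^2 - 5*sqrt(2)*d^2 - 175*d/2 - 2*sqrt(2)*d - 35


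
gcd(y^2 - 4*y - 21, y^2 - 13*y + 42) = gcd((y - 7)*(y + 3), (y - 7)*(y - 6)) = y - 7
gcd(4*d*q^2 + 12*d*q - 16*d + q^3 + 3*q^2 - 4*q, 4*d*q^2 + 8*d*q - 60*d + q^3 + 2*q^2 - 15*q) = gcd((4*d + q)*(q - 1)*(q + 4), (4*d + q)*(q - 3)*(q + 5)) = 4*d + q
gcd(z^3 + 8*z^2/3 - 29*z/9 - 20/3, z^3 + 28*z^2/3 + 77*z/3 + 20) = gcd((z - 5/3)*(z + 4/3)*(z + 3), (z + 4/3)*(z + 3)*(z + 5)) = z^2 + 13*z/3 + 4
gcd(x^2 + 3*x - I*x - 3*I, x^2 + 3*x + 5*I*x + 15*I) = x + 3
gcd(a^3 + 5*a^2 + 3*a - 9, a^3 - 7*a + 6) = a^2 + 2*a - 3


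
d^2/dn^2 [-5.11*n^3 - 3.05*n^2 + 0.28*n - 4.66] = -30.66*n - 6.1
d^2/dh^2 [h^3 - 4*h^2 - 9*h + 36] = 6*h - 8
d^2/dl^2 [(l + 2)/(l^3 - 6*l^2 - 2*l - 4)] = 2*(-(l + 2)*(-3*l^2 + 12*l + 2)^2 + (-3*l^2 + 12*l - 3*(l - 2)*(l + 2) + 2)*(-l^3 + 6*l^2 + 2*l + 4))/(-l^3 + 6*l^2 + 2*l + 4)^3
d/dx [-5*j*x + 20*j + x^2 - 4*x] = -5*j + 2*x - 4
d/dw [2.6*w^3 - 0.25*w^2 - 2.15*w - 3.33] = 7.8*w^2 - 0.5*w - 2.15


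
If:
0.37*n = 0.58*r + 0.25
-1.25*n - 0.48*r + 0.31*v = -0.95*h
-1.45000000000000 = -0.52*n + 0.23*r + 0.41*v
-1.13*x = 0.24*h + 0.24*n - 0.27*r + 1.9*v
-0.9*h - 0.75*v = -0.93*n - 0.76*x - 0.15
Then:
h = 4.14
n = 2.45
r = 1.13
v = -1.06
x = 0.66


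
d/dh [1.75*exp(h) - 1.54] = 1.75*exp(h)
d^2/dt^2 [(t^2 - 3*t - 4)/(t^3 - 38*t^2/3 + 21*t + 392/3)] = 18*(3*t^6 - 27*t^5 + 81*t^4 - 1985*t^3 + 15420*t^2 - 30408*t + 50764)/(27*t^9 - 1026*t^8 + 14697*t^7 - 87380*t^6 + 40509*t^5 + 1690206*t^4 - 3997665*t^3 - 12850152*t^2 + 29042496*t + 60236288)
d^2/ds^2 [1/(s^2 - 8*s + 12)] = 2*(-s^2 + 8*s + 4*(s - 4)^2 - 12)/(s^2 - 8*s + 12)^3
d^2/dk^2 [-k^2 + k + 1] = -2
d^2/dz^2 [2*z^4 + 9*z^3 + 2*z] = 6*z*(4*z + 9)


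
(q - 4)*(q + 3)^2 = q^3 + 2*q^2 - 15*q - 36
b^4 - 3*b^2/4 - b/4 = b*(b - 1)*(b + 1/2)^2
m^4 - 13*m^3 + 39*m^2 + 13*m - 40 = (m - 8)*(m - 5)*(m - 1)*(m + 1)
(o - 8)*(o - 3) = o^2 - 11*o + 24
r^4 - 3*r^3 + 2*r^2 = r^2*(r - 2)*(r - 1)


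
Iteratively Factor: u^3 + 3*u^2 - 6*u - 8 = (u + 4)*(u^2 - u - 2) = (u + 1)*(u + 4)*(u - 2)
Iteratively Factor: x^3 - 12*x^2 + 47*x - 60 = (x - 5)*(x^2 - 7*x + 12) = (x - 5)*(x - 4)*(x - 3)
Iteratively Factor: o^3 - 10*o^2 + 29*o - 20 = (o - 5)*(o^2 - 5*o + 4) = (o - 5)*(o - 4)*(o - 1)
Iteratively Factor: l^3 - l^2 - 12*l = (l - 4)*(l^2 + 3*l) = (l - 4)*(l + 3)*(l)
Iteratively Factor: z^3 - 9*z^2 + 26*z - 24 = (z - 4)*(z^2 - 5*z + 6) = (z - 4)*(z - 2)*(z - 3)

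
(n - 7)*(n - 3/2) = n^2 - 17*n/2 + 21/2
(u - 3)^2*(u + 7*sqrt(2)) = u^3 - 6*u^2 + 7*sqrt(2)*u^2 - 42*sqrt(2)*u + 9*u + 63*sqrt(2)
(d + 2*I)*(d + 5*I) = d^2 + 7*I*d - 10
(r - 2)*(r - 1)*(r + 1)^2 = r^4 - r^3 - 3*r^2 + r + 2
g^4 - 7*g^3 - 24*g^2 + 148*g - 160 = (g - 8)*(g - 2)^2*(g + 5)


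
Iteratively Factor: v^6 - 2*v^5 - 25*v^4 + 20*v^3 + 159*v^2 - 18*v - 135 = (v - 5)*(v^5 + 3*v^4 - 10*v^3 - 30*v^2 + 9*v + 27) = (v - 5)*(v - 1)*(v^4 + 4*v^3 - 6*v^2 - 36*v - 27) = (v - 5)*(v - 1)*(v + 3)*(v^3 + v^2 - 9*v - 9) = (v - 5)*(v - 1)*(v + 3)^2*(v^2 - 2*v - 3) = (v - 5)*(v - 3)*(v - 1)*(v + 3)^2*(v + 1)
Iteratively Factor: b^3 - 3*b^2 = (b)*(b^2 - 3*b) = b*(b - 3)*(b)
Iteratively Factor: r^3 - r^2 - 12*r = (r + 3)*(r^2 - 4*r) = (r - 4)*(r + 3)*(r)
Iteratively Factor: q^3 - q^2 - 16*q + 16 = (q - 4)*(q^2 + 3*q - 4) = (q - 4)*(q + 4)*(q - 1)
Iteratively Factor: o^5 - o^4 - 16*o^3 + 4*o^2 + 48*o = (o - 2)*(o^4 + o^3 - 14*o^2 - 24*o) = (o - 2)*(o + 3)*(o^3 - 2*o^2 - 8*o) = (o - 2)*(o + 2)*(o + 3)*(o^2 - 4*o) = (o - 4)*(o - 2)*(o + 2)*(o + 3)*(o)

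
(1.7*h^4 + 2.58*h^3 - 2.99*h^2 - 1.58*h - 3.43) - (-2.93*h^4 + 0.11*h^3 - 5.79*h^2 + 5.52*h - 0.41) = 4.63*h^4 + 2.47*h^3 + 2.8*h^2 - 7.1*h - 3.02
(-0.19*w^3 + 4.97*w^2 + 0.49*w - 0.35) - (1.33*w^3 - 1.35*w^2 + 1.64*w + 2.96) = -1.52*w^3 + 6.32*w^2 - 1.15*w - 3.31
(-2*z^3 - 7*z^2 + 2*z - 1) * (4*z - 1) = -8*z^4 - 26*z^3 + 15*z^2 - 6*z + 1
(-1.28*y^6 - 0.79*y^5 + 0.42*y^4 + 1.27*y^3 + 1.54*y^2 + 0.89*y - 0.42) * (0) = 0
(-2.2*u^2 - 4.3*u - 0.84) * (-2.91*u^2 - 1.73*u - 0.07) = 6.402*u^4 + 16.319*u^3 + 10.0374*u^2 + 1.7542*u + 0.0588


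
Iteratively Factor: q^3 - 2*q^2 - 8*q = (q + 2)*(q^2 - 4*q) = (q - 4)*(q + 2)*(q)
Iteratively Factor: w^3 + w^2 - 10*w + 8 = (w - 2)*(w^2 + 3*w - 4) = (w - 2)*(w + 4)*(w - 1)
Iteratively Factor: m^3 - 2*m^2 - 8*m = (m + 2)*(m^2 - 4*m) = m*(m + 2)*(m - 4)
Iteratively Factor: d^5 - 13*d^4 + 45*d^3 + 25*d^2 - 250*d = (d - 5)*(d^4 - 8*d^3 + 5*d^2 + 50*d) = (d - 5)^2*(d^3 - 3*d^2 - 10*d) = (d - 5)^3*(d^2 + 2*d) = (d - 5)^3*(d + 2)*(d)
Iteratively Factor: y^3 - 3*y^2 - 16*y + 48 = (y - 4)*(y^2 + y - 12) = (y - 4)*(y + 4)*(y - 3)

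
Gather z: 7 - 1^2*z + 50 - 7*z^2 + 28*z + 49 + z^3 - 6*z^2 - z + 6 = z^3 - 13*z^2 + 26*z + 112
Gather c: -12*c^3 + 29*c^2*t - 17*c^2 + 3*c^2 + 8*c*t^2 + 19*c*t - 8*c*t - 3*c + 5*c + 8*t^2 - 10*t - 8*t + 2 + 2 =-12*c^3 + c^2*(29*t - 14) + c*(8*t^2 + 11*t + 2) + 8*t^2 - 18*t + 4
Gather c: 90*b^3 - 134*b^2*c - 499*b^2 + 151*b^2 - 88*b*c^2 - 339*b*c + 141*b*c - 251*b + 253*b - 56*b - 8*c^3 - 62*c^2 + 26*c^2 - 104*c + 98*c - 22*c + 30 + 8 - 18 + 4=90*b^3 - 348*b^2 - 54*b - 8*c^3 + c^2*(-88*b - 36) + c*(-134*b^2 - 198*b - 28) + 24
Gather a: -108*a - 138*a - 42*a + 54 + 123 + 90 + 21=288 - 288*a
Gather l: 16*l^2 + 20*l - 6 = 16*l^2 + 20*l - 6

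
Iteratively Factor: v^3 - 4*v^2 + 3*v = (v)*(v^2 - 4*v + 3) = v*(v - 1)*(v - 3)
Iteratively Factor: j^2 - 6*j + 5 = (j - 1)*(j - 5)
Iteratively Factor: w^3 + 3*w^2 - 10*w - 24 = (w + 2)*(w^2 + w - 12) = (w - 3)*(w + 2)*(w + 4)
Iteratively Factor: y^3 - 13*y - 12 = (y + 3)*(y^2 - 3*y - 4) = (y + 1)*(y + 3)*(y - 4)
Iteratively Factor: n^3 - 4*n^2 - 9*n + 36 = (n - 4)*(n^2 - 9) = (n - 4)*(n + 3)*(n - 3)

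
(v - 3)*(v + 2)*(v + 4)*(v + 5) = v^4 + 8*v^3 + 5*v^2 - 74*v - 120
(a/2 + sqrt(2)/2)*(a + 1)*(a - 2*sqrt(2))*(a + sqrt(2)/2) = a^4/2 - sqrt(2)*a^3/4 + a^3/2 - 5*a^2/2 - sqrt(2)*a^2/4 - 5*a/2 - sqrt(2)*a - sqrt(2)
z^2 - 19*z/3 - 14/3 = (z - 7)*(z + 2/3)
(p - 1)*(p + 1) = p^2 - 1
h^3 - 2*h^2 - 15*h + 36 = (h - 3)^2*(h + 4)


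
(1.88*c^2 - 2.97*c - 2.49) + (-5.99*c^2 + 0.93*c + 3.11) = -4.11*c^2 - 2.04*c + 0.62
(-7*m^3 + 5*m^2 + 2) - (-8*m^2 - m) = -7*m^3 + 13*m^2 + m + 2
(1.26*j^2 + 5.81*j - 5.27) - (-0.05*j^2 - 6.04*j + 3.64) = 1.31*j^2 + 11.85*j - 8.91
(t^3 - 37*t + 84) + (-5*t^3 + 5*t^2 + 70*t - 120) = -4*t^3 + 5*t^2 + 33*t - 36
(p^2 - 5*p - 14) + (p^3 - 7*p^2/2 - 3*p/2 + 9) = p^3 - 5*p^2/2 - 13*p/2 - 5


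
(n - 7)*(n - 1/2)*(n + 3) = n^3 - 9*n^2/2 - 19*n + 21/2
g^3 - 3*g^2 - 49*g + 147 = (g - 7)*(g - 3)*(g + 7)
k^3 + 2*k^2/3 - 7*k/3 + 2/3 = (k - 1)*(k - 1/3)*(k + 2)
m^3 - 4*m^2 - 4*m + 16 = (m - 4)*(m - 2)*(m + 2)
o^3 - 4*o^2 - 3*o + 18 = (o - 3)^2*(o + 2)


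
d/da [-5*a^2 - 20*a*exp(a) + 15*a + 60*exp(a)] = -20*a*exp(a) - 10*a + 40*exp(a) + 15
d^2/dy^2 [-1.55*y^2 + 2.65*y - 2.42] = -3.10000000000000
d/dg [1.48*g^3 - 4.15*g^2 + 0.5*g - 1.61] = 4.44*g^2 - 8.3*g + 0.5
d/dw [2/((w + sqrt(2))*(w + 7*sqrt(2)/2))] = 2*(-4*w - 9*sqrt(2))/(2*w^4 + 18*sqrt(2)*w^3 + 109*w^2 + 126*sqrt(2)*w + 98)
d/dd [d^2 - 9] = 2*d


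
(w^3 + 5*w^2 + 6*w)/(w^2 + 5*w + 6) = w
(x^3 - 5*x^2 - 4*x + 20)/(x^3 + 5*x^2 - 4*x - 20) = (x - 5)/(x + 5)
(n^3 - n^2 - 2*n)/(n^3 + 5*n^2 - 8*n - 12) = n/(n + 6)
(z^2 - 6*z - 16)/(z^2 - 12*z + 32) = (z + 2)/(z - 4)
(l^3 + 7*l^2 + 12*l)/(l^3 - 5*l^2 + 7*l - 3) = l*(l^2 + 7*l + 12)/(l^3 - 5*l^2 + 7*l - 3)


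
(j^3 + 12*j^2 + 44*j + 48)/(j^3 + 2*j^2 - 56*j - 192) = (j + 2)/(j - 8)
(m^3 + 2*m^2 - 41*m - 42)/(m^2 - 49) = (m^2 - 5*m - 6)/(m - 7)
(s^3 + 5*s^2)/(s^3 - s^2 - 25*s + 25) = s^2/(s^2 - 6*s + 5)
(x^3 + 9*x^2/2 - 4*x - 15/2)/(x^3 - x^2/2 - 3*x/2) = (x + 5)/x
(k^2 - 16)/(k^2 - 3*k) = (k^2 - 16)/(k*(k - 3))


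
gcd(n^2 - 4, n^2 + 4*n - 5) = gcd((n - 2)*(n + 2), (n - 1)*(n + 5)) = 1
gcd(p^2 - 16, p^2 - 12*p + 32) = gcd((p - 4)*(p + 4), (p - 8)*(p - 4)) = p - 4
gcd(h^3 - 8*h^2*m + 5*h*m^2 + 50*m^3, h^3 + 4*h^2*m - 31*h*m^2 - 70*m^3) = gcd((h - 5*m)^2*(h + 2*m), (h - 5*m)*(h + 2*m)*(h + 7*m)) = h^2 - 3*h*m - 10*m^2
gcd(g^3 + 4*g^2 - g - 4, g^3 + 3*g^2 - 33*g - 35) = g + 1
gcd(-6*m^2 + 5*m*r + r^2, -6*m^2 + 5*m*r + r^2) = -6*m^2 + 5*m*r + r^2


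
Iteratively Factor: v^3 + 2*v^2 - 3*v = (v + 3)*(v^2 - v) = (v - 1)*(v + 3)*(v)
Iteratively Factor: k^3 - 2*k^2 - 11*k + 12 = (k - 4)*(k^2 + 2*k - 3) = (k - 4)*(k + 3)*(k - 1)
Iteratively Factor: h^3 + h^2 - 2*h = (h)*(h^2 + h - 2) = h*(h + 2)*(h - 1)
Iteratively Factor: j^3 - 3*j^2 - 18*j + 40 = (j - 2)*(j^2 - j - 20) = (j - 2)*(j + 4)*(j - 5)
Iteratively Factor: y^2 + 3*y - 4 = (y - 1)*(y + 4)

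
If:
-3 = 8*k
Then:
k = -3/8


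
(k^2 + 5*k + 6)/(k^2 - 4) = (k + 3)/(k - 2)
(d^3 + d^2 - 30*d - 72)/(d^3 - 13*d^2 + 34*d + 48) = (d^2 + 7*d + 12)/(d^2 - 7*d - 8)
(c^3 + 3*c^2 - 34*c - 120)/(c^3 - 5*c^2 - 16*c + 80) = (c^2 - c - 30)/(c^2 - 9*c + 20)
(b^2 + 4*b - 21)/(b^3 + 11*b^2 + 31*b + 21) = (b - 3)/(b^2 + 4*b + 3)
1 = 1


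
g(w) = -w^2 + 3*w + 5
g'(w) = 3 - 2*w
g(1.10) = 7.09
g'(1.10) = 0.80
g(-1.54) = -1.99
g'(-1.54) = 6.08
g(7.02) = -23.22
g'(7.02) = -11.04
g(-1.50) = -1.75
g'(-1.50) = 6.00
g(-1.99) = -4.93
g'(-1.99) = 6.98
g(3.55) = 3.05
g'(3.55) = -4.10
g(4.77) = -3.44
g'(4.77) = -6.54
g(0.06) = 5.18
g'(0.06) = 2.88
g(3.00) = 5.00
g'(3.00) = -3.00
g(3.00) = 5.00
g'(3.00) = -3.00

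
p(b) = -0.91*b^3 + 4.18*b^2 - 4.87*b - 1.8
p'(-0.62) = -11.10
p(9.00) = -370.44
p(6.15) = -85.33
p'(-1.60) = -25.23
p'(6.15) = -56.71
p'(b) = -2.73*b^2 + 8.36*b - 4.87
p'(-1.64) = -25.92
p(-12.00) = 2231.04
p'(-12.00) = -498.31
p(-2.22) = 39.57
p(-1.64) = 21.44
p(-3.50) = 105.47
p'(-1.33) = -20.82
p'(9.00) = -150.76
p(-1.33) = 14.21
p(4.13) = -14.72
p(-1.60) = 20.42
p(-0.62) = 3.04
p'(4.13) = -16.91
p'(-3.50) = -67.57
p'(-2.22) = -36.88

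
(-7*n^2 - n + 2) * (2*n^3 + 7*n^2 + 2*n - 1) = -14*n^5 - 51*n^4 - 17*n^3 + 19*n^2 + 5*n - 2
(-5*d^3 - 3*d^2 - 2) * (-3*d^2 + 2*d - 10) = 15*d^5 - d^4 + 44*d^3 + 36*d^2 - 4*d + 20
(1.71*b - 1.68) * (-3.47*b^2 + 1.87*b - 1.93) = -5.9337*b^3 + 9.0273*b^2 - 6.4419*b + 3.2424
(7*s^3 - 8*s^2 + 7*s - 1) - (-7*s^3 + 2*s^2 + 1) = 14*s^3 - 10*s^2 + 7*s - 2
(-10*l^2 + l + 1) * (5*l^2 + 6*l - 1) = -50*l^4 - 55*l^3 + 21*l^2 + 5*l - 1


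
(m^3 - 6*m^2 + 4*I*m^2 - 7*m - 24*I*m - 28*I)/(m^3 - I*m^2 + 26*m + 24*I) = (m^2 - 6*m - 7)/(m^2 - 5*I*m + 6)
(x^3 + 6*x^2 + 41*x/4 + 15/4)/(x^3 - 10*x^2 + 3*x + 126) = (x^2 + 3*x + 5/4)/(x^2 - 13*x + 42)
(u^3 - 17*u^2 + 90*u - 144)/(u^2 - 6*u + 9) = (u^2 - 14*u + 48)/(u - 3)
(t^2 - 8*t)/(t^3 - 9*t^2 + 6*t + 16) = t/(t^2 - t - 2)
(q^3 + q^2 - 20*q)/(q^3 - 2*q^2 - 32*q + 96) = q*(q + 5)/(q^2 + 2*q - 24)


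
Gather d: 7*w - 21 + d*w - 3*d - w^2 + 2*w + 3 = d*(w - 3) - w^2 + 9*w - 18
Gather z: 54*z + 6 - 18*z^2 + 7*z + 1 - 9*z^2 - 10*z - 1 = -27*z^2 + 51*z + 6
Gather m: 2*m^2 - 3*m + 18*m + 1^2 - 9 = 2*m^2 + 15*m - 8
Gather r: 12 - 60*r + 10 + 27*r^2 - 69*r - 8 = 27*r^2 - 129*r + 14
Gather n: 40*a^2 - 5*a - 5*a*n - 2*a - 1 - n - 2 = 40*a^2 - 7*a + n*(-5*a - 1) - 3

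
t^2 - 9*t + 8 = (t - 8)*(t - 1)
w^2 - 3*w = w*(w - 3)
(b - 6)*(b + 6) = b^2 - 36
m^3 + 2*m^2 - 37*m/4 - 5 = (m - 5/2)*(m + 1/2)*(m + 4)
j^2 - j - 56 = (j - 8)*(j + 7)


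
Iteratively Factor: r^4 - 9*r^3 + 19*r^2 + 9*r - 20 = (r - 5)*(r^3 - 4*r^2 - r + 4) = (r - 5)*(r + 1)*(r^2 - 5*r + 4) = (r - 5)*(r - 1)*(r + 1)*(r - 4)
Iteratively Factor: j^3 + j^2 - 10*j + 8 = (j - 2)*(j^2 + 3*j - 4) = (j - 2)*(j - 1)*(j + 4)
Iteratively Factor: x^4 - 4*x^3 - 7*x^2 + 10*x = (x + 2)*(x^3 - 6*x^2 + 5*x) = (x - 5)*(x + 2)*(x^2 - x) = x*(x - 5)*(x + 2)*(x - 1)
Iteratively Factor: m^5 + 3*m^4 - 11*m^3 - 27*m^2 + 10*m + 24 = (m - 3)*(m^4 + 6*m^3 + 7*m^2 - 6*m - 8) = (m - 3)*(m + 4)*(m^3 + 2*m^2 - m - 2) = (m - 3)*(m + 2)*(m + 4)*(m^2 - 1) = (m - 3)*(m - 1)*(m + 2)*(m + 4)*(m + 1)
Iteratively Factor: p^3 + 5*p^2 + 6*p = (p)*(p^2 + 5*p + 6) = p*(p + 3)*(p + 2)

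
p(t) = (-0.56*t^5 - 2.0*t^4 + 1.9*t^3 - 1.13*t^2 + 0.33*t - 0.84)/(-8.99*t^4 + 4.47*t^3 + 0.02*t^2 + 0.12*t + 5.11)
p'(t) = (35.96*t^3 - 13.41*t^2 - 0.04*t - 0.12)*(-0.56*t^5 - 2.0*t^4 + 1.9*t^3 - 1.13*t^2 + 0.33*t - 0.84)/(-8.99*t^4 + 4.47*t^3 + 0.02*t^2 + 0.12*t + 5.11)^2 + (-2.8*t^4 - 8.0*t^3 + 5.7*t^2 - 2.26*t + 0.33)/(-8.99*t^4 + 4.47*t^3 + 0.02*t^2 + 0.12*t + 5.11) = (5.0344*t^8 - 5.00639999999999*t^7 + 8.1074*t^6 - 20.6662*t^5 - 1.03879999999999*t^4 - 73.5806*t^3 + 40.2492*t^2 - 11.515*t + 1.7871)/(80.8201*t^8 - 80.3706*t^7 + 19.6213*t^6 - 1.9788*t^5 - 90.8046*t^4 + 45.6882*t^3 + 0.2188*t^2 + 1.2264*t + 26.1121)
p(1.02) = -9.20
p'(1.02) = -861.39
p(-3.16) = 0.09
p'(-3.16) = 0.08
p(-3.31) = 0.08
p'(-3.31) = 0.08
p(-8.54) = -0.27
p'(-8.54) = 0.06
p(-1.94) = 0.21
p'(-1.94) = 0.13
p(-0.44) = -0.33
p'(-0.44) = 1.13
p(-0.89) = 1.14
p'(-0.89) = 8.07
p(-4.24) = 0.01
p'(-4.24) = 0.07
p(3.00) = 0.43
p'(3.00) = 0.06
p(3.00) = 0.43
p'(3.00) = 0.06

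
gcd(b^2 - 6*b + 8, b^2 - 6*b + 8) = b^2 - 6*b + 8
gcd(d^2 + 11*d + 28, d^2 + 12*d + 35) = d + 7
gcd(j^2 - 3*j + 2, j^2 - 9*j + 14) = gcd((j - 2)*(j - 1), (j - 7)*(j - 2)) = j - 2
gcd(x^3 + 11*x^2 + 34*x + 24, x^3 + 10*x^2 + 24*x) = x^2 + 10*x + 24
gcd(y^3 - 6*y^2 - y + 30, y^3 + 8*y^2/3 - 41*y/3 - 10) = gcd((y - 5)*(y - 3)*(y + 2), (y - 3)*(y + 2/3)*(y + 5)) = y - 3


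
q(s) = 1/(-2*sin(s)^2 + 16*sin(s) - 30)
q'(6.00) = -0.01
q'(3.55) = 0.01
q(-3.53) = -0.04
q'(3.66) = 0.01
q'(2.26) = 0.02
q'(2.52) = 0.02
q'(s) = (4*sin(s)*cos(s) - 16*cos(s))/(-2*sin(s)^2 + 16*sin(s) - 30)^2 = (sin(s) - 4)*cos(s)/(sin(s)^2 - 8*sin(s) + 15)^2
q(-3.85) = -0.05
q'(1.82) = 0.01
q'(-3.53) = 0.02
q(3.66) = -0.03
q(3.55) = -0.03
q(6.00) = -0.03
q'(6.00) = -0.01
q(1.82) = -0.06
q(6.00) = -0.03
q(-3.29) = -0.04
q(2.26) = -0.05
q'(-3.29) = 0.02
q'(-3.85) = 0.02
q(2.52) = -0.05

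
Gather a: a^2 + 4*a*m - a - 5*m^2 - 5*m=a^2 + a*(4*m - 1) - 5*m^2 - 5*m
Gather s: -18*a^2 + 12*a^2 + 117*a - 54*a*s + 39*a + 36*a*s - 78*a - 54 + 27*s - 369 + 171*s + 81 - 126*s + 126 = -6*a^2 + 78*a + s*(72 - 18*a) - 216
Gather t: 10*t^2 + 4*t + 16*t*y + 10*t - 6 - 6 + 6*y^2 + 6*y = 10*t^2 + t*(16*y + 14) + 6*y^2 + 6*y - 12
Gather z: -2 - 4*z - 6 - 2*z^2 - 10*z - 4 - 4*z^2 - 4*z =-6*z^2 - 18*z - 12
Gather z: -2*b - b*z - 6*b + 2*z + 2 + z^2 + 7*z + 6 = -8*b + z^2 + z*(9 - b) + 8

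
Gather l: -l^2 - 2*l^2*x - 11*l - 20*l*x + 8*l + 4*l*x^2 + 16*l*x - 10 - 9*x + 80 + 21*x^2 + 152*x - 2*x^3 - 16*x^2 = l^2*(-2*x - 1) + l*(4*x^2 - 4*x - 3) - 2*x^3 + 5*x^2 + 143*x + 70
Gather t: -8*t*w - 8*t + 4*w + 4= t*(-8*w - 8) + 4*w + 4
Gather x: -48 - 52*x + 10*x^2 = 10*x^2 - 52*x - 48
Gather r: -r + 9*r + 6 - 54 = 8*r - 48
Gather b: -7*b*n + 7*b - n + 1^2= b*(7 - 7*n) - n + 1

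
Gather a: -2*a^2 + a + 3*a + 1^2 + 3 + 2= -2*a^2 + 4*a + 6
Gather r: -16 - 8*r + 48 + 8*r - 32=0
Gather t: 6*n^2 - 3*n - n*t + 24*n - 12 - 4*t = 6*n^2 + 21*n + t*(-n - 4) - 12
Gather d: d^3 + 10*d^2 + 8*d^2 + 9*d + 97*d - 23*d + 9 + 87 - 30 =d^3 + 18*d^2 + 83*d + 66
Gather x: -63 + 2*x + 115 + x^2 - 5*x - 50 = x^2 - 3*x + 2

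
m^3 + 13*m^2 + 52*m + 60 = (m + 2)*(m + 5)*(m + 6)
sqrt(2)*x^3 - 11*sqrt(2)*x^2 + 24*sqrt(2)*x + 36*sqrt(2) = (x - 6)^2*(sqrt(2)*x + sqrt(2))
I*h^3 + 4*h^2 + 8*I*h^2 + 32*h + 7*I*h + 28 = (h + 7)*(h - 4*I)*(I*h + I)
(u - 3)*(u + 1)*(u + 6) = u^3 + 4*u^2 - 15*u - 18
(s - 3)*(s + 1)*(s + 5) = s^3 + 3*s^2 - 13*s - 15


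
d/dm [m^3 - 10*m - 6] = 3*m^2 - 10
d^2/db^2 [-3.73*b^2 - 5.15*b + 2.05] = -7.46000000000000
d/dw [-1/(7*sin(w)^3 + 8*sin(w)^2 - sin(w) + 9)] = (21*sin(w)^2 + 16*sin(w) - 1)*cos(w)/(7*sin(w)^3 + 8*sin(w)^2 - sin(w) + 9)^2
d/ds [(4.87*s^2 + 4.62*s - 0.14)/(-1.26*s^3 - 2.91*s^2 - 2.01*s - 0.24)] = (6.1362*s^4 + 11.6424*s^3 + 3.12629999999999*s^2 - 3.1524*s - 1.3902)/(1.5876*s^6 + 7.3332*s^5 + 13.5333*s^4 + 12.303*s^3 + 5.4369*s^2 + 0.9648*s + 0.0576)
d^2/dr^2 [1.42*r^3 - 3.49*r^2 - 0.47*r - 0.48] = 8.52*r - 6.98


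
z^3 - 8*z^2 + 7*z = z*(z - 7)*(z - 1)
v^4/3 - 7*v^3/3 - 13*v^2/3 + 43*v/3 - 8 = (v/3 + 1)*(v - 8)*(v - 1)^2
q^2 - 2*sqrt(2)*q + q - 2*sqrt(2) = (q + 1)*(q - 2*sqrt(2))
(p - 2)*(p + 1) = p^2 - p - 2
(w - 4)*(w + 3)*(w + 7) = w^3 + 6*w^2 - 19*w - 84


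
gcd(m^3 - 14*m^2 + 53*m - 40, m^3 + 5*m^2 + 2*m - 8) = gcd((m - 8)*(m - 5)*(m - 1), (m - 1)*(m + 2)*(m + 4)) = m - 1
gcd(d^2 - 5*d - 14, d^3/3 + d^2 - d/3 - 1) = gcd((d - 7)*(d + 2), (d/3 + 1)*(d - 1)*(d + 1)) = 1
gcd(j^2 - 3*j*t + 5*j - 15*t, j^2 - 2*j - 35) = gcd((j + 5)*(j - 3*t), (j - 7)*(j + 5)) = j + 5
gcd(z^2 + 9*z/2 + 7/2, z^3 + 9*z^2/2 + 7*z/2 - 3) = 1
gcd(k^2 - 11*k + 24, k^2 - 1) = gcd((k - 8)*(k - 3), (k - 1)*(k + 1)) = 1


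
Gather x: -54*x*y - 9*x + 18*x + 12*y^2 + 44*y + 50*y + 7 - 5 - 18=x*(9 - 54*y) + 12*y^2 + 94*y - 16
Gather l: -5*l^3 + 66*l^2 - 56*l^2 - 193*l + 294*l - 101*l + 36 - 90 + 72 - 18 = -5*l^3 + 10*l^2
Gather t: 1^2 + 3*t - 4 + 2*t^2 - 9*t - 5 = 2*t^2 - 6*t - 8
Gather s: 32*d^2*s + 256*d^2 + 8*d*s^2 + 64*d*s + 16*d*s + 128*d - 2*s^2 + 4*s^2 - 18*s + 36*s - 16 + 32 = 256*d^2 + 128*d + s^2*(8*d + 2) + s*(32*d^2 + 80*d + 18) + 16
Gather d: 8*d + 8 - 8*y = 8*d - 8*y + 8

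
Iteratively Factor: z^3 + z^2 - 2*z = (z - 1)*(z^2 + 2*z) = z*(z - 1)*(z + 2)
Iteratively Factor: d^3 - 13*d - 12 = (d - 4)*(d^2 + 4*d + 3) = (d - 4)*(d + 1)*(d + 3)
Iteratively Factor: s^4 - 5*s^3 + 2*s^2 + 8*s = (s + 1)*(s^3 - 6*s^2 + 8*s) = s*(s + 1)*(s^2 - 6*s + 8) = s*(s - 4)*(s + 1)*(s - 2)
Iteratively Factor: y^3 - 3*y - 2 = (y + 1)*(y^2 - y - 2) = (y + 1)^2*(y - 2)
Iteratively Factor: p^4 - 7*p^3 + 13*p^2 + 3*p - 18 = (p - 3)*(p^3 - 4*p^2 + p + 6) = (p - 3)*(p + 1)*(p^2 - 5*p + 6) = (p - 3)^2*(p + 1)*(p - 2)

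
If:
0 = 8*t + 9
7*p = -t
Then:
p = 9/56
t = -9/8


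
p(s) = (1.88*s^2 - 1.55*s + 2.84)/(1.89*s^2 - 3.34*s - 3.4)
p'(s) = (3.34 - 3.78*s)*(1.88*s^2 - 1.55*s + 2.84)/(1.89*s^2 - 3.34*s - 3.4)^2 + (3.76*s - 1.55)/(1.89*s^2 - 3.34*s - 3.4) = (-3.3497*s^2 - 23.5192*s + 14.7556)/(3.5721*s^4 - 12.6252*s^3 - 1.6964*s^2 + 22.712*s + 11.56)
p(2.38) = -15.23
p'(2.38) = -145.37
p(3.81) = 2.14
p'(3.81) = -0.97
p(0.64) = -0.55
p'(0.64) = -0.07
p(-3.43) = 1.00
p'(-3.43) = 0.06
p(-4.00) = 0.97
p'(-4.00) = 0.03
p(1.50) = -1.14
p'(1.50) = -1.62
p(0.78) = -0.57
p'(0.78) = -0.24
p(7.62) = 1.24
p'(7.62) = -0.05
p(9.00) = 1.18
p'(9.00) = -0.03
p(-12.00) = 0.95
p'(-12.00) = -0.00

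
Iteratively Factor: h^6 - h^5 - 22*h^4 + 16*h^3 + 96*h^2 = (h + 4)*(h^5 - 5*h^4 - 2*h^3 + 24*h^2) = h*(h + 4)*(h^4 - 5*h^3 - 2*h^2 + 24*h) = h^2*(h + 4)*(h^3 - 5*h^2 - 2*h + 24) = h^2*(h - 3)*(h + 4)*(h^2 - 2*h - 8) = h^2*(h - 4)*(h - 3)*(h + 4)*(h + 2)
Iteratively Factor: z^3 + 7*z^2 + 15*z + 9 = (z + 3)*(z^2 + 4*z + 3) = (z + 3)^2*(z + 1)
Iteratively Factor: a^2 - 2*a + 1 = (a - 1)*(a - 1)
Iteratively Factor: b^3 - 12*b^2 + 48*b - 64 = (b - 4)*(b^2 - 8*b + 16) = (b - 4)^2*(b - 4)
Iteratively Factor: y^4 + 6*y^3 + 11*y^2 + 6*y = (y + 3)*(y^3 + 3*y^2 + 2*y) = (y + 2)*(y + 3)*(y^2 + y) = (y + 1)*(y + 2)*(y + 3)*(y)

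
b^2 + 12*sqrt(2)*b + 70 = (b + 5*sqrt(2))*(b + 7*sqrt(2))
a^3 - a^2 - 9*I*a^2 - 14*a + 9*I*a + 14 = (a - 1)*(a - 7*I)*(a - 2*I)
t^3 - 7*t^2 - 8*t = t*(t - 8)*(t + 1)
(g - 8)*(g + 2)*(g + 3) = g^3 - 3*g^2 - 34*g - 48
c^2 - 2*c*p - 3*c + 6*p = (c - 3)*(c - 2*p)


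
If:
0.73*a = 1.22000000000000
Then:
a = 1.67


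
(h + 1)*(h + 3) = h^2 + 4*h + 3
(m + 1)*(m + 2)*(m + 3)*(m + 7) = m^4 + 13*m^3 + 53*m^2 + 83*m + 42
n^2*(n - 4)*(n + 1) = n^4 - 3*n^3 - 4*n^2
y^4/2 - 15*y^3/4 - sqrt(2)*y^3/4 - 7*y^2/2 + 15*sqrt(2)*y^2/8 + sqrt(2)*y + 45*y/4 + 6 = (y/2 + sqrt(2)/2)*(y - 8)*(y + 1/2)*(y - 3*sqrt(2)/2)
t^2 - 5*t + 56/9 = (t - 8/3)*(t - 7/3)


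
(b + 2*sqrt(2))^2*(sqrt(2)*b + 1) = sqrt(2)*b^3 + 9*b^2 + 12*sqrt(2)*b + 8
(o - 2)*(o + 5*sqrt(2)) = o^2 - 2*o + 5*sqrt(2)*o - 10*sqrt(2)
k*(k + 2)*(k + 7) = k^3 + 9*k^2 + 14*k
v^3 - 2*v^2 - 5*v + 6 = (v - 3)*(v - 1)*(v + 2)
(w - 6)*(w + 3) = w^2 - 3*w - 18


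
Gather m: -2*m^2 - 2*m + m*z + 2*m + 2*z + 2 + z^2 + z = -2*m^2 + m*z + z^2 + 3*z + 2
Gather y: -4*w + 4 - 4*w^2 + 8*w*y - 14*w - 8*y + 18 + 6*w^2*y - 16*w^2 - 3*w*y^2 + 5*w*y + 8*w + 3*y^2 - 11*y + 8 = -20*w^2 - 10*w + y^2*(3 - 3*w) + y*(6*w^2 + 13*w - 19) + 30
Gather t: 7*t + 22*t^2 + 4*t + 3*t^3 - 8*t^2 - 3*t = 3*t^3 + 14*t^2 + 8*t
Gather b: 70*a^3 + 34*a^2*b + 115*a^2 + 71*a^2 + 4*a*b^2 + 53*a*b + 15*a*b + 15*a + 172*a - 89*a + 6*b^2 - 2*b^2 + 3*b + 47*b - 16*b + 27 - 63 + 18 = 70*a^3 + 186*a^2 + 98*a + b^2*(4*a + 4) + b*(34*a^2 + 68*a + 34) - 18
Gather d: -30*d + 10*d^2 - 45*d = 10*d^2 - 75*d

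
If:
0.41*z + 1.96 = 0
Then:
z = -4.78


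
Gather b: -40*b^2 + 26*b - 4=-40*b^2 + 26*b - 4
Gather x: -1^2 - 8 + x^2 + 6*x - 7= x^2 + 6*x - 16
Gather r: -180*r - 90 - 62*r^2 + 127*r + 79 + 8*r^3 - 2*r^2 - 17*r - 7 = 8*r^3 - 64*r^2 - 70*r - 18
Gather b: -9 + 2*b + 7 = 2*b - 2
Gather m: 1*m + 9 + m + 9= 2*m + 18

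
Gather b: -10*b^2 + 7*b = -10*b^2 + 7*b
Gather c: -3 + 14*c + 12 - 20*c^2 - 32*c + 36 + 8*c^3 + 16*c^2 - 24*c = 8*c^3 - 4*c^2 - 42*c + 45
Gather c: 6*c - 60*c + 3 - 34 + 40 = 9 - 54*c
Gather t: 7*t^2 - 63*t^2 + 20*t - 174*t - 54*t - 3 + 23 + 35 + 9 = -56*t^2 - 208*t + 64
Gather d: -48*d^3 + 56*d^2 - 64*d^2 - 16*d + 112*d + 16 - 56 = -48*d^3 - 8*d^2 + 96*d - 40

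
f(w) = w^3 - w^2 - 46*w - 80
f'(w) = 3*w^2 - 2*w - 46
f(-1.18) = -28.76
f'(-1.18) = -39.46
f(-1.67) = -10.63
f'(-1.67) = -34.29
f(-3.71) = 25.83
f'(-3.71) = 2.71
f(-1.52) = -15.90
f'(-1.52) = -36.03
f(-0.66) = -50.36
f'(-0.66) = -43.37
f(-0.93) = -38.89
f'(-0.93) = -41.55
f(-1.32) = -23.32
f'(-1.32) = -38.13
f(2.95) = -198.73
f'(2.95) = -25.79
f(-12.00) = -1400.00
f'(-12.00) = 410.00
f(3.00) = -200.00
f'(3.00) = -25.00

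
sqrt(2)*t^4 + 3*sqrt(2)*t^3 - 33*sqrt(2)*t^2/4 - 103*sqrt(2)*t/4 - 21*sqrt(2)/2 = (t - 3)*(t + 2)*(t + 7/2)*(sqrt(2)*t + sqrt(2)/2)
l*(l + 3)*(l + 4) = l^3 + 7*l^2 + 12*l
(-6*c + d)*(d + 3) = -6*c*d - 18*c + d^2 + 3*d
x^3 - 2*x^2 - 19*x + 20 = (x - 5)*(x - 1)*(x + 4)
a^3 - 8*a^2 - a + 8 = (a - 8)*(a - 1)*(a + 1)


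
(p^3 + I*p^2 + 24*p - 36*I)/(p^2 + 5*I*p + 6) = (p^2 - 5*I*p - 6)/(p - I)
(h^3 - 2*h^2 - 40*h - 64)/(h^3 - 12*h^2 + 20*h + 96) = (h + 4)/(h - 6)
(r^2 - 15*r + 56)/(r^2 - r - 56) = (r - 7)/(r + 7)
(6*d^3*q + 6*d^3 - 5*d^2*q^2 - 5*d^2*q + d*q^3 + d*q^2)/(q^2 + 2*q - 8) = d*(6*d^2*q + 6*d^2 - 5*d*q^2 - 5*d*q + q^3 + q^2)/(q^2 + 2*q - 8)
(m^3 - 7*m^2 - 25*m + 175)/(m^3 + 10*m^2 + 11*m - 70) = (m^2 - 12*m + 35)/(m^2 + 5*m - 14)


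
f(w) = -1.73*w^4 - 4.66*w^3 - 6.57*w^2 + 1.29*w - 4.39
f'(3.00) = -350.79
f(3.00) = -325.60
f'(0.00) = 1.29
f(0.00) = -4.39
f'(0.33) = -4.82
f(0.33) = -4.87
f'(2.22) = -172.49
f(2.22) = -126.91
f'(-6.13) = 1150.51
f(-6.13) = -1628.56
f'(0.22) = -2.35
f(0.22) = -4.48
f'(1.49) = -72.22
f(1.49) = -41.00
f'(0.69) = -16.71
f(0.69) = -8.55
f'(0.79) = -21.23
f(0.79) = -10.44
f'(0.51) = -9.97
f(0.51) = -6.18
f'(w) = -6.92*w^3 - 13.98*w^2 - 13.14*w + 1.29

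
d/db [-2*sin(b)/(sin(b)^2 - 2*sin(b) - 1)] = 2*(2 - cos(b)^2)*cos(b)/(2*sin(b) + cos(b)^2)^2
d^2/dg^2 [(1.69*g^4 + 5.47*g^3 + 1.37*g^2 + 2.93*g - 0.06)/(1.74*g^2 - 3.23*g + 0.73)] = (10.233288*g^6 - 56.988828*g^5 + 118.669434*g^4 + 69.623406*g^3 - 78.110046*g^2 - 2.81706600000001*g + 14.177916)/(5.268024*g^6 - 29.337444*g^5 + 61.090182*g^4 - 58.314743*g^3 + 25.629789*g^2 - 5.163801*g + 0.389017)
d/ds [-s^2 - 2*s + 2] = -2*s - 2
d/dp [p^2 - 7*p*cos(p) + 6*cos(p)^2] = 7*p*sin(p) + 2*p - 6*sin(2*p) - 7*cos(p)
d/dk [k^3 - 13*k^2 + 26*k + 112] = 3*k^2 - 26*k + 26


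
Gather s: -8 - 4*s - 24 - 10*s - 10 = -14*s - 42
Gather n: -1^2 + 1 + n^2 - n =n^2 - n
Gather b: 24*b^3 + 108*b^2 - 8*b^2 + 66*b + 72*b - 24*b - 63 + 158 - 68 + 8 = 24*b^3 + 100*b^2 + 114*b + 35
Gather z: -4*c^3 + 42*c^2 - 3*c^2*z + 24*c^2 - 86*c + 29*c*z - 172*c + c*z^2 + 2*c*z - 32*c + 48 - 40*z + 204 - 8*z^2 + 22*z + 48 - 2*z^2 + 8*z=-4*c^3 + 66*c^2 - 290*c + z^2*(c - 10) + z*(-3*c^2 + 31*c - 10) + 300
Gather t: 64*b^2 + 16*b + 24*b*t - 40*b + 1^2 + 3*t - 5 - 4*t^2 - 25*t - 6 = 64*b^2 - 24*b - 4*t^2 + t*(24*b - 22) - 10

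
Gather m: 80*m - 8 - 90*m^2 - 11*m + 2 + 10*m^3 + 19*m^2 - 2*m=10*m^3 - 71*m^2 + 67*m - 6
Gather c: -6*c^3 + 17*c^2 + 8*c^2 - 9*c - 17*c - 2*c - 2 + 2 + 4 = -6*c^3 + 25*c^2 - 28*c + 4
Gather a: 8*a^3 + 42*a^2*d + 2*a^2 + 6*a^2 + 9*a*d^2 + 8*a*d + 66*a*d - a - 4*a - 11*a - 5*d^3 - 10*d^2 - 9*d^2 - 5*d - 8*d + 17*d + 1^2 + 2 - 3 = 8*a^3 + a^2*(42*d + 8) + a*(9*d^2 + 74*d - 16) - 5*d^3 - 19*d^2 + 4*d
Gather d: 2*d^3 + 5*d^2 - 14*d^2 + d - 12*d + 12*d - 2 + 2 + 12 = 2*d^3 - 9*d^2 + d + 12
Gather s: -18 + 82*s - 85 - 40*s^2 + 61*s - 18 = -40*s^2 + 143*s - 121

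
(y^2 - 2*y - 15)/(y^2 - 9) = (y - 5)/(y - 3)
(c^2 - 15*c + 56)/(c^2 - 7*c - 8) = (c - 7)/(c + 1)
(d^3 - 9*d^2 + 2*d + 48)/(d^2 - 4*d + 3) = (d^2 - 6*d - 16)/(d - 1)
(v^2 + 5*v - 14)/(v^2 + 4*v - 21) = (v - 2)/(v - 3)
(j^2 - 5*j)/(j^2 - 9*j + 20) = j/(j - 4)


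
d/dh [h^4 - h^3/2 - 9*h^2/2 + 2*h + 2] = 4*h^3 - 3*h^2/2 - 9*h + 2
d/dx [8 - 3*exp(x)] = -3*exp(x)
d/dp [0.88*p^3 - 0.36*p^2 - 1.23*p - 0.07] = 2.64*p^2 - 0.72*p - 1.23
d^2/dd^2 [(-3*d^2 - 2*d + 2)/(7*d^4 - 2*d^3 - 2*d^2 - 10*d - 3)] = 2*(-441*d^8 - 462*d^7 + 1150*d^6 - 1620*d^5 - 1224*d^4 - 418*d^3 + 522*d^2 + 120*d + 221)/(343*d^12 - 294*d^11 - 210*d^10 - 1310*d^9 + 459*d^8 + 948*d^7 + 2068*d^6 + 468*d^5 - 807*d^4 - 1414*d^3 - 954*d^2 - 270*d - 27)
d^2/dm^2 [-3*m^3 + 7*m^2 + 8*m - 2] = 14 - 18*m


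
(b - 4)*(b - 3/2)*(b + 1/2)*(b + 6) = b^4 + b^3 - 107*b^2/4 + 45*b/2 + 18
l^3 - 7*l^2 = l^2*(l - 7)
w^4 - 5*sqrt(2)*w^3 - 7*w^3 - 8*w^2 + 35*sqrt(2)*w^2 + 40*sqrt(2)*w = w*(w - 8)*(w + 1)*(w - 5*sqrt(2))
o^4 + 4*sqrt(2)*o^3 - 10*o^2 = o^2*(o - sqrt(2))*(o + 5*sqrt(2))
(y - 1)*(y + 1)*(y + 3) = y^3 + 3*y^2 - y - 3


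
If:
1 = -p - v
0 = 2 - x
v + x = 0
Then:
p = 1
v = -2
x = 2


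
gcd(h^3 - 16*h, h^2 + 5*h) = h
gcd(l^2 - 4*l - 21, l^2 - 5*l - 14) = l - 7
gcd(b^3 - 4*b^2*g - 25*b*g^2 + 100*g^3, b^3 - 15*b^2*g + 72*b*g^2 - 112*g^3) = b - 4*g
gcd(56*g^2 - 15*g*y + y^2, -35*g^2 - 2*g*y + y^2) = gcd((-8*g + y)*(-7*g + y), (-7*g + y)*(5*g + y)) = -7*g + y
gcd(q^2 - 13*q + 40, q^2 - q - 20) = q - 5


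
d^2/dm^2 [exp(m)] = exp(m)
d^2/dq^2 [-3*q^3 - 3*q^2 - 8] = -18*q - 6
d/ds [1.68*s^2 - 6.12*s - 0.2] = 3.36*s - 6.12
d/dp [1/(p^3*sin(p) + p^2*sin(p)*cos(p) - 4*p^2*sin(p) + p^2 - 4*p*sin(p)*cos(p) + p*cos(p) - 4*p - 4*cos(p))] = (-p^3*cos(p) - 3*p^2*sin(p) + 4*p^2*cos(p) - p^2*cos(2*p) + 9*p*sin(p) - p*sin(2*p) + 4*p*cos(2*p) - 2*p - 4*sin(p) + 2*sin(2*p) - cos(p) + 4)/((p - 4)^2*(p + cos(p))^2*(p*sin(p) + 1)^2)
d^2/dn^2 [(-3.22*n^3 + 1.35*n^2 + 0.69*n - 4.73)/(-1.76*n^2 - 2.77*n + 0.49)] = (-1.4210854715202e-14*n^5 + 2.8421709430404e-14*n^4 + 63.855684*n^3 + 54.701412*n^2 + 139.426572*n + 78.222594)/(5.451776*n^6 + 25.741056*n^5 + 35.95944*n^4 + 6.920845*n^3 - 10.011435*n^2 + 1.995231*n - 0.117649)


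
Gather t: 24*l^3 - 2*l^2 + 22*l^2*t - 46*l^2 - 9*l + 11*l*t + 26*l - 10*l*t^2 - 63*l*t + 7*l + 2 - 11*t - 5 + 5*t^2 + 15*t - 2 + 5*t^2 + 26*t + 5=24*l^3 - 48*l^2 + 24*l + t^2*(10 - 10*l) + t*(22*l^2 - 52*l + 30)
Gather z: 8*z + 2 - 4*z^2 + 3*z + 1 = -4*z^2 + 11*z + 3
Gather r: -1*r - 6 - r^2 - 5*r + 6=-r^2 - 6*r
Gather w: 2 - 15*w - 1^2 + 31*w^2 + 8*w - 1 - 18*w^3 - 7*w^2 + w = -18*w^3 + 24*w^2 - 6*w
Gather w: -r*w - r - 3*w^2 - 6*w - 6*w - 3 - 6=-r - 3*w^2 + w*(-r - 12) - 9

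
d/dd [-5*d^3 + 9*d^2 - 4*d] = -15*d^2 + 18*d - 4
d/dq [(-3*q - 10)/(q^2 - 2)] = (3*q^2 + 20*q + 6)/(q^4 - 4*q^2 + 4)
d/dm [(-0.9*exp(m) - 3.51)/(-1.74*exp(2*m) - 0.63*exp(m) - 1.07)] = (-(0.9*exp(m) + 3.51)*(3.48*exp(m) + 0.63) + 1.566*exp(2*m) + 0.567*exp(m) + 0.963)*exp(m)/(1.74*exp(2*m) + 0.63*exp(m) + 1.07)^2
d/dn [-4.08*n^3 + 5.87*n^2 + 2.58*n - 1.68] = -12.24*n^2 + 11.74*n + 2.58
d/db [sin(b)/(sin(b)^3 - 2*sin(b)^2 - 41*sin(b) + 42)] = 2*(-sin(b)^3 + sin(b)^2 + 21)*cos(b)/((sin(b) - 7)^2*(sin(b) - 1)^2*(sin(b) + 6)^2)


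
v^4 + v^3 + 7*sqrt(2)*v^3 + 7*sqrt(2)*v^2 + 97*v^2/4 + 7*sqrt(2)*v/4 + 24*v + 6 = (v + 1/2)^2*(v + 3*sqrt(2))*(v + 4*sqrt(2))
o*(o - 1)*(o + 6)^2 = o^4 + 11*o^3 + 24*o^2 - 36*o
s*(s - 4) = s^2 - 4*s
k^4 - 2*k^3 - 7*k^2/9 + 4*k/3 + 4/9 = (k - 2)*(k - 1)*(k + 1/3)*(k + 2/3)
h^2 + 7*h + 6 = (h + 1)*(h + 6)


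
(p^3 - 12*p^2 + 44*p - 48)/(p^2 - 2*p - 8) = (p^2 - 8*p + 12)/(p + 2)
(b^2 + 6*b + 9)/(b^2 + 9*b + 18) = (b + 3)/(b + 6)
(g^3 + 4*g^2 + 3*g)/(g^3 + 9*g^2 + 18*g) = (g + 1)/(g + 6)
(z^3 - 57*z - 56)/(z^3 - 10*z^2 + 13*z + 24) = (z + 7)/(z - 3)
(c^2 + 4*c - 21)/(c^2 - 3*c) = (c + 7)/c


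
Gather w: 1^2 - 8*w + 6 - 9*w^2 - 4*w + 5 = -9*w^2 - 12*w + 12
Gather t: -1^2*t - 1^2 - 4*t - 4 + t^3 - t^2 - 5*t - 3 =t^3 - t^2 - 10*t - 8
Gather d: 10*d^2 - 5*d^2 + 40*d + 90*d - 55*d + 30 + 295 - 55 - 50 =5*d^2 + 75*d + 220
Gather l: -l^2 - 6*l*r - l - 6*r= -l^2 + l*(-6*r - 1) - 6*r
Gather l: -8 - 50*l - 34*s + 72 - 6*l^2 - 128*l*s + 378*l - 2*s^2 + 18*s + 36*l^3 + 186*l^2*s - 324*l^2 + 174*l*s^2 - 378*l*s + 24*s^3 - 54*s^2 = 36*l^3 + l^2*(186*s - 330) + l*(174*s^2 - 506*s + 328) + 24*s^3 - 56*s^2 - 16*s + 64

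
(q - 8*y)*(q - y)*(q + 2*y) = q^3 - 7*q^2*y - 10*q*y^2 + 16*y^3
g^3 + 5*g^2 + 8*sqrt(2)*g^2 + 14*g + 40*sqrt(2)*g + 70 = (g + 5)*(g + sqrt(2))*(g + 7*sqrt(2))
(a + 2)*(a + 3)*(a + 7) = a^3 + 12*a^2 + 41*a + 42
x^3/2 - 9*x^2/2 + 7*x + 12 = (x/2 + 1/2)*(x - 6)*(x - 4)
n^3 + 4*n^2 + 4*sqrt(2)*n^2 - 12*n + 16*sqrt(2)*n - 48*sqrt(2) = (n - 2)*(n + 6)*(n + 4*sqrt(2))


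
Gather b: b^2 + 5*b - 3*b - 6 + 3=b^2 + 2*b - 3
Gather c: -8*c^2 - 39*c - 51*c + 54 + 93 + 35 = -8*c^2 - 90*c + 182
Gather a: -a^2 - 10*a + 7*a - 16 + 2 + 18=-a^2 - 3*a + 4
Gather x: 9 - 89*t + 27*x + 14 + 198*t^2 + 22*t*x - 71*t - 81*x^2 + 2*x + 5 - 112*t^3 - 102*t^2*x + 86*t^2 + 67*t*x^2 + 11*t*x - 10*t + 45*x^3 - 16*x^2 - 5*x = -112*t^3 + 284*t^2 - 170*t + 45*x^3 + x^2*(67*t - 97) + x*(-102*t^2 + 33*t + 24) + 28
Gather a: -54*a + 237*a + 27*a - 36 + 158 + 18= 210*a + 140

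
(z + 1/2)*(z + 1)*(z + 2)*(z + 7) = z^4 + 21*z^3/2 + 28*z^2 + 51*z/2 + 7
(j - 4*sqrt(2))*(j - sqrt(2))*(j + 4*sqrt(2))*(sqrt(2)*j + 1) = sqrt(2)*j^4 - j^3 - 33*sqrt(2)*j^2 + 32*j + 32*sqrt(2)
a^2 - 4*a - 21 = (a - 7)*(a + 3)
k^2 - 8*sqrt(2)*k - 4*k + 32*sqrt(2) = (k - 4)*(k - 8*sqrt(2))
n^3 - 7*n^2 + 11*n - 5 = (n - 5)*(n - 1)^2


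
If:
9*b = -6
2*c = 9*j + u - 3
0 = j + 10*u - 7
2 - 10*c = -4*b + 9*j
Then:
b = -2/3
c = -799/3210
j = 65/321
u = 1091/1605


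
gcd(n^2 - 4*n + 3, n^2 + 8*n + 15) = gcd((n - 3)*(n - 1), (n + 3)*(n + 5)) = 1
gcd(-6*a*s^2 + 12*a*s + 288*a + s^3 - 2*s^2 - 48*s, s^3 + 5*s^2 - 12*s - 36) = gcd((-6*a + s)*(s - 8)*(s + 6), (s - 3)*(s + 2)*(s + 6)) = s + 6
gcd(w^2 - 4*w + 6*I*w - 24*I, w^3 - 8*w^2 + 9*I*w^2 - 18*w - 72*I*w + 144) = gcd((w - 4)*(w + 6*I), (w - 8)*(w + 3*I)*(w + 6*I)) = w + 6*I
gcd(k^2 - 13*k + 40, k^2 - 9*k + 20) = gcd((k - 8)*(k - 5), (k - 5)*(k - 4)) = k - 5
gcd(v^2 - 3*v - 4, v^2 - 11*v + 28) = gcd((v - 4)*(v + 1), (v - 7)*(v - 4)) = v - 4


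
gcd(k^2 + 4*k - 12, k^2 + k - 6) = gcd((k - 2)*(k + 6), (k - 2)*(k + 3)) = k - 2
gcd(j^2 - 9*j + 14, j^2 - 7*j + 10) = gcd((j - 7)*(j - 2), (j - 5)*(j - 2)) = j - 2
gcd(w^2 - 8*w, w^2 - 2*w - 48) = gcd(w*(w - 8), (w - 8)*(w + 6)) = w - 8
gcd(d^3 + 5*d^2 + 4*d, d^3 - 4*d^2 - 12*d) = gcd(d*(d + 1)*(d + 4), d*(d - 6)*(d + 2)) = d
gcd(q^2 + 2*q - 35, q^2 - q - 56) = q + 7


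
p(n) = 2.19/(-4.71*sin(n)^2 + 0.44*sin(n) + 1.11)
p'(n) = 2.19*(9.42*sin(n)*cos(n) - 0.44*cos(n))/(-4.71*sin(n)^2 + 0.44*sin(n) + 1.11)^2 = (20.6298*sin(n) - 0.9636)*cos(n)/(-4.71*sin(n)^2 + 0.44*sin(n) + 1.11)^2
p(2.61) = 17.84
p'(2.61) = -542.84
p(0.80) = -2.19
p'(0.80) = 9.68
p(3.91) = -1.49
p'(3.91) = 5.09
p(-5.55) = -3.11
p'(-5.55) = 19.20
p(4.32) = -0.66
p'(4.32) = 0.70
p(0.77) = -2.53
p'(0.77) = 12.82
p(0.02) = 1.96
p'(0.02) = -0.44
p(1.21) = -0.84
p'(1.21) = 0.96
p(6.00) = 3.54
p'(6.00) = -16.84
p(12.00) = -4.54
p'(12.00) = -43.68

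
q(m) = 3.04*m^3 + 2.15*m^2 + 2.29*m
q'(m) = 9.12*m^2 + 4.3*m + 2.29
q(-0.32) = -0.61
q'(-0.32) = 1.85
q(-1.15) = -4.41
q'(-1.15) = 9.41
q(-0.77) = -1.88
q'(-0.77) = 4.39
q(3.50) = 164.69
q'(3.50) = 129.06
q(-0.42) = -0.81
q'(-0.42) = 2.09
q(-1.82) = -15.37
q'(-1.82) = 24.67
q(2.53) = 68.79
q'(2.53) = 71.55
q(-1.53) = -9.36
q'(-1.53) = 17.06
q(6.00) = 747.78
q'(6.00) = 356.41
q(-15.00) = -9810.60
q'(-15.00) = 1989.79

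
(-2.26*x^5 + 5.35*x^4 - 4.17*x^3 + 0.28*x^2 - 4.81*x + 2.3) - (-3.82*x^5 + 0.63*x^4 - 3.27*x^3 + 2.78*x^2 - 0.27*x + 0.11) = 1.56*x^5 + 4.72*x^4 - 0.9*x^3 - 2.5*x^2 - 4.54*x + 2.19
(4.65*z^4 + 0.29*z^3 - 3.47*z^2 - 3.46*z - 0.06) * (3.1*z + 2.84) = 14.415*z^5 + 14.105*z^4 - 9.9334*z^3 - 20.5808*z^2 - 10.0124*z - 0.1704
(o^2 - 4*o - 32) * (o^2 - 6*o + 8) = o^4 - 10*o^3 + 160*o - 256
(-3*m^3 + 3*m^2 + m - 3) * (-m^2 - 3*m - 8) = 3*m^5 + 6*m^4 + 14*m^3 - 24*m^2 + m + 24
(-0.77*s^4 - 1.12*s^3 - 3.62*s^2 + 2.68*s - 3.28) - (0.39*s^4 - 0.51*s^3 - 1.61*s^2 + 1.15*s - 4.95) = -1.16*s^4 - 0.61*s^3 - 2.01*s^2 + 1.53*s + 1.67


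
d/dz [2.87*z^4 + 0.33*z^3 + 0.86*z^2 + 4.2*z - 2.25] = 11.48*z^3 + 0.99*z^2 + 1.72*z + 4.2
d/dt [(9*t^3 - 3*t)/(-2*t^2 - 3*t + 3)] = 3*(-6*t^4 - 18*t^3 + 25*t^2 - 3)/(4*t^4 + 12*t^3 - 3*t^2 - 18*t + 9)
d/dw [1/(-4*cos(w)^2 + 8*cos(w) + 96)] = (1 - cos(w))*sin(w)/(2*(sin(w)^2 + 2*cos(w) + 23)^2)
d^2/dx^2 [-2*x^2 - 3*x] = -4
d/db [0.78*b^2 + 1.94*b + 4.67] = 1.56*b + 1.94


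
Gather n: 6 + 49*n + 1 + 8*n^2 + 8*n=8*n^2 + 57*n + 7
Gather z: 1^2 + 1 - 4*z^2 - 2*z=-4*z^2 - 2*z + 2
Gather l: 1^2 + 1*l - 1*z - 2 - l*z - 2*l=l*(-z - 1) - z - 1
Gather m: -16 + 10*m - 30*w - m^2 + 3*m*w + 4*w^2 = -m^2 + m*(3*w + 10) + 4*w^2 - 30*w - 16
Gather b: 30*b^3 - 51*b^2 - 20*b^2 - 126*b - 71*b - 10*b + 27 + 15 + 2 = 30*b^3 - 71*b^2 - 207*b + 44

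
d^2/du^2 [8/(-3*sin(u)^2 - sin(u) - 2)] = 8*(36*sin(u)^4 + 9*sin(u)^3 - 77*sin(u)^2 - 20*sin(u) + 10)/(3*sin(u)^2 + sin(u) + 2)^3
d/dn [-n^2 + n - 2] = 1 - 2*n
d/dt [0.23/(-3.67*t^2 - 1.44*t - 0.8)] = (1.6882*t + 0.3312)/(3.67*t^2 + 1.44*t + 0.8)^2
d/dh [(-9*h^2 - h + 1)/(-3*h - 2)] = (27*h^2 + 36*h + 5)/(9*h^2 + 12*h + 4)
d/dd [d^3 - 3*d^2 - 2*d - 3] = 3*d^2 - 6*d - 2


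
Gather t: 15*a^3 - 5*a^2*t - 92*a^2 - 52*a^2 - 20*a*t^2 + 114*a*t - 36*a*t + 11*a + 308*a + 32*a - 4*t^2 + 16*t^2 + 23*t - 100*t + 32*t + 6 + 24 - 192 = 15*a^3 - 144*a^2 + 351*a + t^2*(12 - 20*a) + t*(-5*a^2 + 78*a - 45) - 162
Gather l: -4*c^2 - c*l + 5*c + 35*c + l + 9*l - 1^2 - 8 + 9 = -4*c^2 + 40*c + l*(10 - c)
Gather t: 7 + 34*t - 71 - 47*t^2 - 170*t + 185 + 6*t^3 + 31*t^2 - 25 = 6*t^3 - 16*t^2 - 136*t + 96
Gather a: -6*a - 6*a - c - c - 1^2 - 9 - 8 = -12*a - 2*c - 18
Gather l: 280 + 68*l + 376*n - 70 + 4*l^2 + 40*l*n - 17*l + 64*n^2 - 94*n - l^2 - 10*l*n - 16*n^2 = 3*l^2 + l*(30*n + 51) + 48*n^2 + 282*n + 210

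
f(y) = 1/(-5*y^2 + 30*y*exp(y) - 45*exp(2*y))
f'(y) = (-30*y*exp(y) + 10*y + 90*exp(2*y) - 30*exp(y))/(-5*y^2 + 30*y*exp(y) - 45*exp(2*y))^2 = 2*(1 - 3*exp(y))/(5*(y^3 - 9*y^2*exp(y) + 27*y*exp(2*y) - 27*exp(3*y)))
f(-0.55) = -0.04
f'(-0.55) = 0.02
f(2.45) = -0.00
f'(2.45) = 0.00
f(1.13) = -0.00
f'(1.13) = 0.01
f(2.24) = -0.00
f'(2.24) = 0.00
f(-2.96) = -0.02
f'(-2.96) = -0.01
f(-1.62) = -0.04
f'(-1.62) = -0.01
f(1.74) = -0.00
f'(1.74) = 0.00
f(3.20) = -0.00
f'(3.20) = 0.00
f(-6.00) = -0.00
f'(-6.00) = 0.00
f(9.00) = 0.00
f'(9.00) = 0.00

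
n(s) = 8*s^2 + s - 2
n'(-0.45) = -6.20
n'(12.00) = 193.00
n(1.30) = 12.82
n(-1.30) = 10.22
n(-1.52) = 14.96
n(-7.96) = 496.93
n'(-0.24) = -2.84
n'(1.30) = 21.80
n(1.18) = 10.32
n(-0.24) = -1.78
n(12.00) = 1162.00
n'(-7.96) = -126.36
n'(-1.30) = -19.80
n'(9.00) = 145.00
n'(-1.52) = -23.32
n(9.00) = 655.00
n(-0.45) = -0.83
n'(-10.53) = -167.48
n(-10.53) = 874.52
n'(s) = 16*s + 1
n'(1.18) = 19.88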